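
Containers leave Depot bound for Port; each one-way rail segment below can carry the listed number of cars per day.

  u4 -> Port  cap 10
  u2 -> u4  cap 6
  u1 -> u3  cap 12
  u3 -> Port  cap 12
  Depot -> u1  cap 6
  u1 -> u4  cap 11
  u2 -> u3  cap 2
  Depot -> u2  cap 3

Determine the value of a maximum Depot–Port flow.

9

Augment Depot→u1→u3→Port: bottleneck 6, flow now 6.
Augment Depot→u2→u3→Port: bottleneck 2, flow now 8.
Augment Depot→u2→u4→Port: bottleneck 1, flow now 9.
No augmenting path remains; maximum flow = 9.
In the residual graph, reachable from Depot: {Depot}.
Min-cut edges: Depot→u1 (6), Depot→u2 (3); capacity 6 + 3 = 9.
This cut is saturated, so no flow can exceed 9.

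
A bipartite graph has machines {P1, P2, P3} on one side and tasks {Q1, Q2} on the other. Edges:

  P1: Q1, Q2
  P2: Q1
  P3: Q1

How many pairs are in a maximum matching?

2

Unit-capacity flow: source→left, listed edges, right→sink; max matching = max flow.
Augmenting path P1→Q1 (+1); matched 1.
Augmenting path P2→Q1→P1→Q2 (+1); matched 2.
No augmenting path remains; maximum matching = 2.
König certificate: {P1, Q1} is a vertex cover of size 2 (every listed pair touches it), so no matching can be larger.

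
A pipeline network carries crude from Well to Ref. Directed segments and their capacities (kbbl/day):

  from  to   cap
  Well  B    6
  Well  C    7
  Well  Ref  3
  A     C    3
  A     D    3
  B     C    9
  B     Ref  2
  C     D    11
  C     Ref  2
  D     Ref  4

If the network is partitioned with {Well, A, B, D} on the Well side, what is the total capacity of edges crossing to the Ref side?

Edges leaving {Well, A, B, D}: Well→C (7), Well→Ref (3), A→C (3), B→C (9), B→Ref (2), D→Ref (4).
Cut capacity = 7 + 3 + 3 + 9 + 2 + 4 = 28.

28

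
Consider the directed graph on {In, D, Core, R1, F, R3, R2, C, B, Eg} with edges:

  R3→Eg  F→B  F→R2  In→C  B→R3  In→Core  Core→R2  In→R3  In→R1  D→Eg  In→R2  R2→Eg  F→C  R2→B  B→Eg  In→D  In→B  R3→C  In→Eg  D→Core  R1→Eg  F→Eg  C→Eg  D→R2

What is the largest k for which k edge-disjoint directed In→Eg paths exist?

7

Assign every edge capacity 1; by Menger, the answer equals the max flow.
Path In→Eg (+1); total 1.
Path In→D→Eg (+1); total 2.
Path In→R1→Eg (+1); total 3.
Path In→R3→Eg (+1); total 4.
Path In→R2→Eg (+1); total 5.
Path In→C→Eg (+1); total 6.
Path In→B→Eg (+1); total 7.
No residual In→Eg path; max flow = 7.
Certifying cut of size 7: {B→Eg, C→Eg, In→D, In→Eg, In→R1, R2→Eg, R3→Eg}.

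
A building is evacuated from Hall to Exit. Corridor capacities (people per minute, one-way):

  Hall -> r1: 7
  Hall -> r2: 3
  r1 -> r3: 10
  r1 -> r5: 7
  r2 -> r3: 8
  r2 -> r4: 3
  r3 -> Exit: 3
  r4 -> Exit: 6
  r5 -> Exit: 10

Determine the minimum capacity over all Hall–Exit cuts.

10

Augment Hall→r1→r3→Exit: bottleneck 3, flow now 3.
Augment Hall→r1→r5→Exit: bottleneck 4, flow now 7.
Augment Hall→r2→r4→Exit: bottleneck 3, flow now 10.
No augmenting path remains; maximum flow = 10.
By max-flow min-cut, the minimum cut capacity equals the max flow.
In the residual graph, reachable from Hall: {Hall}.
Min-cut edges: Hall→r1 (7), Hall→r2 (3); capacity 7 + 3 = 10.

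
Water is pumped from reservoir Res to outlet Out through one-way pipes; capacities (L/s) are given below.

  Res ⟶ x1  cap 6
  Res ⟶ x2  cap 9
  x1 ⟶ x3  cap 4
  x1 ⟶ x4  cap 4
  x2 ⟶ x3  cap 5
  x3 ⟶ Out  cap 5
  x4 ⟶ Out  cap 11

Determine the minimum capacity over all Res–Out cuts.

9

Augment Res→x1→x3→Out: bottleneck 4, flow now 4.
Augment Res→x1→x4→Out: bottleneck 2, flow now 6.
Augment Res→x2→x3→Out: bottleneck 1, flow now 7.
Augment Res→x2→x3→x1→x4→Out: bottleneck 2, flow now 9. (uses reverse residual edge)
No augmenting path remains; maximum flow = 9.
By max-flow min-cut, the minimum cut capacity equals the max flow.
In the residual graph, reachable from Res: {Res, x1, x2, x3}.
Min-cut edges: x1→x4 (4), x3→Out (5); capacity 4 + 5 = 9.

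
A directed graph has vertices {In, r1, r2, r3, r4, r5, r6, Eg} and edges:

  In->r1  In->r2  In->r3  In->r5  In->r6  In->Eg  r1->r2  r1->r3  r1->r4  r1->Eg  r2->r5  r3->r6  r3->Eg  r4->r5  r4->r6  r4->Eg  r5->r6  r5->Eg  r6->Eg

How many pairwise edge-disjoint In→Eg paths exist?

Assign every edge capacity 1; by Menger, the answer equals the max flow.
Path In→Eg (+1); total 1.
Path In→r1→Eg (+1); total 2.
Path In→r3→Eg (+1); total 3.
Path In→r5→Eg (+1); total 4.
Path In→r6→Eg (+1); total 5.
No residual In→Eg path; max flow = 5.
Certifying cut of size 5: {In→Eg, In→r1, In→r3, r5→Eg, r6→Eg}.

5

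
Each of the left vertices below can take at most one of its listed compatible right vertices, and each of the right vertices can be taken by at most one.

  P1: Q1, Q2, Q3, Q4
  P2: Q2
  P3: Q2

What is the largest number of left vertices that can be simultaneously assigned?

Unit-capacity flow: source→left, listed edges, right→sink; max matching = max flow.
Augmenting path P1→Q1 (+1); matched 1.
Augmenting path P2→Q2 (+1); matched 2.
No augmenting path remains; maximum matching = 2.
König certificate: {P1, Q2} is a vertex cover of size 2 (every listed pair touches it), so no matching can be larger.

2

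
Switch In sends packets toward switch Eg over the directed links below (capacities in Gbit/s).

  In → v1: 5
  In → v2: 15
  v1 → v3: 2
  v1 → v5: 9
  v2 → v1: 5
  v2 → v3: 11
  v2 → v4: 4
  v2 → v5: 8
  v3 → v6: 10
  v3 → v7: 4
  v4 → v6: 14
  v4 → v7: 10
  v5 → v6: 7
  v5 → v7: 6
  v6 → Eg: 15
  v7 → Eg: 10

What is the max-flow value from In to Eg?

20

Augment In→v1→v3→v6→Eg: bottleneck 2, flow now 2.
Augment In→v1→v5→v6→Eg: bottleneck 3, flow now 5.
Augment In→v2→v3→v6→Eg: bottleneck 8, flow now 13.
Augment In→v2→v3→v7→Eg: bottleneck 3, flow now 16.
Augment In→v2→v4→v6→Eg: bottleneck 2, flow now 18.
Augment In→v2→v4→v7→Eg: bottleneck 2, flow now 20.
No augmenting path remains; maximum flow = 20.
In the residual graph, reachable from In: {In}.
Min-cut edges: In→v1 (5), In→v2 (15); capacity 5 + 15 = 20.
This cut is saturated, so no flow can exceed 20.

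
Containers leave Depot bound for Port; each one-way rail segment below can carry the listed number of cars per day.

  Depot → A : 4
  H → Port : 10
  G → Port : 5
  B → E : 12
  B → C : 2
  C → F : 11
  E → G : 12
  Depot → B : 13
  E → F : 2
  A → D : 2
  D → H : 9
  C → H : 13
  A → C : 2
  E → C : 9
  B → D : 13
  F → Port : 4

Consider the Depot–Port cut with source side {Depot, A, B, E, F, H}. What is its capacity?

54

Edges leaving {Depot, A, B, E, F, H}: A→C (2), A→D (2), B→C (2), B→D (13), E→C (9), E→G (12), F→Port (4), H→Port (10).
Cut capacity = 2 + 2 + 2 + 13 + 9 + 12 + 4 + 10 = 54.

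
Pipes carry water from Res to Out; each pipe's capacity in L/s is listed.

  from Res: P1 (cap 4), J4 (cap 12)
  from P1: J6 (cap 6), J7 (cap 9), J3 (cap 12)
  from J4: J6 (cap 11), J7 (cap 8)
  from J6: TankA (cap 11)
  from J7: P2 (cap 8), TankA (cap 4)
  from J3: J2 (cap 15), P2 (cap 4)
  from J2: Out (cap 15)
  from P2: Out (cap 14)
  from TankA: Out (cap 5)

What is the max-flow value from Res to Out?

16

Augment Res→P1→J6→TankA→Out: bottleneck 4, flow now 4.
Augment Res→J4→J6→TankA→Out: bottleneck 1, flow now 5.
Augment Res→J4→J7→P2→Out: bottleneck 8, flow now 13.
Augment Res→J4→J6→P1→J3→J2→Out: bottleneck 3, flow now 16. (uses reverse residual edge)
No augmenting path remains; maximum flow = 16.
In the residual graph, reachable from Res: {Res}.
Min-cut edges: Res→P1 (4), Res→J4 (12); capacity 4 + 12 = 16.
This cut is saturated, so no flow can exceed 16.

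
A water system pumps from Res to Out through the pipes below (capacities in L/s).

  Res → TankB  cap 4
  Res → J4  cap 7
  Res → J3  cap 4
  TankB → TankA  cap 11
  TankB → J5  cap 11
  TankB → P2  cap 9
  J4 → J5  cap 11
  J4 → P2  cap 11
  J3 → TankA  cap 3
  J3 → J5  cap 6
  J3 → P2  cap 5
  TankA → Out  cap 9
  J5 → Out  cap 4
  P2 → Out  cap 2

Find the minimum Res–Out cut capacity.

13

Augment Res→TankB→TankA→Out: bottleneck 4, flow now 4.
Augment Res→J4→J5→Out: bottleneck 4, flow now 8.
Augment Res→J4→P2→Out: bottleneck 2, flow now 10.
Augment Res→J3→TankA→Out: bottleneck 3, flow now 13.
No augmenting path remains; maximum flow = 13.
By max-flow min-cut, the minimum cut capacity equals the max flow.
In the residual graph, reachable from Res: {Res, J4, J3, J5, P2}.
Min-cut edges: Res→TankB (4), J3→TankA (3), J5→Out (4), P2→Out (2); capacity 4 + 3 + 4 + 2 = 13.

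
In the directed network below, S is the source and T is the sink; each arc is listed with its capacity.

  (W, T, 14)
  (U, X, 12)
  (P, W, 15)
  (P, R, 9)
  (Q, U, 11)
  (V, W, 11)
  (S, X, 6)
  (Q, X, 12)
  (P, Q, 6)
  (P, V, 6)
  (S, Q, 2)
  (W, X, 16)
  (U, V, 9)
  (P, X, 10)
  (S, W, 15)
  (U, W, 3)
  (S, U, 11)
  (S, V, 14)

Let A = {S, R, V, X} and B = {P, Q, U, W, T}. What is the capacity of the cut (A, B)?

39

Edges leaving {S, R, V, X}: S→Q (2), S→U (11), S→W (15), V→W (11).
Cut capacity = 2 + 11 + 15 + 11 = 39.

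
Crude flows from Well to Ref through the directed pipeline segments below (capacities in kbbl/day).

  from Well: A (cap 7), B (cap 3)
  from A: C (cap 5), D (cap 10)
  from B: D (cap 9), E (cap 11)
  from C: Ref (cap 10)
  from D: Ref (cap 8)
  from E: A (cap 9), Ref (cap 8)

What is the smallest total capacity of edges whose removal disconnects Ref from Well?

10

Augment Well→A→C→Ref: bottleneck 5, flow now 5.
Augment Well→A→D→Ref: bottleneck 2, flow now 7.
Augment Well→B→D→Ref: bottleneck 3, flow now 10.
No augmenting path remains; maximum flow = 10.
By max-flow min-cut, the minimum cut capacity equals the max flow.
In the residual graph, reachable from Well: {Well}.
Min-cut edges: Well→A (7), Well→B (3); capacity 7 + 3 = 10.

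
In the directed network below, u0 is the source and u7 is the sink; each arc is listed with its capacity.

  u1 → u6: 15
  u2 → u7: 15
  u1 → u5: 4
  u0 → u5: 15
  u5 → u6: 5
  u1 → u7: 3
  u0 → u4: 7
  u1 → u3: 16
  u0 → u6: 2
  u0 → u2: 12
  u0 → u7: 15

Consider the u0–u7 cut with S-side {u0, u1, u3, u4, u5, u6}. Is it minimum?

No — its capacity is 30, but the minimum cut has capacity 27.

Given cut capacity: 12 + 15 + 3 = 30.
Augment u0→u7: bottleneck 15, flow now 15.
Augment u0→u2→u7: bottleneck 12, flow now 27.
No augmenting path remains; maximum flow = 27.
In the residual graph, reachable from u0: {u0, u4, u5, u6}.
Min-cut edges: u0→u2 (12), u0→u7 (15); capacity 12 + 15 = 27.
Cut capacity 30 exceeds the max flow 27, so it is not minimum.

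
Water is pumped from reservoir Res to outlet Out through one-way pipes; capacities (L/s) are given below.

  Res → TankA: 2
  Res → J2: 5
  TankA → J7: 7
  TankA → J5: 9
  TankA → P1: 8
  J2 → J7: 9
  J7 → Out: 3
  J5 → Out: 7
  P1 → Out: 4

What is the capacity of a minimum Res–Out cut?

5

Augment Res→TankA→J7→Out: bottleneck 2, flow now 2.
Augment Res→J2→J7→Out: bottleneck 1, flow now 3.
Augment Res→J2→J7→TankA→J5→Out: bottleneck 2, flow now 5. (uses reverse residual edge)
No augmenting path remains; maximum flow = 5.
By max-flow min-cut, the minimum cut capacity equals the max flow.
In the residual graph, reachable from Res: {Res, J2, J7}.
Min-cut edges: Res→TankA (2), J7→Out (3); capacity 2 + 3 = 5.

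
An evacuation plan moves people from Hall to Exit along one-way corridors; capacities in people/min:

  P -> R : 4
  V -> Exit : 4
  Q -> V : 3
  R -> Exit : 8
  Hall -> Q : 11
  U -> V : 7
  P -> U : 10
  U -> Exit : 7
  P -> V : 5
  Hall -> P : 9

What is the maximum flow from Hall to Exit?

Augment Hall→P→R→Exit: bottleneck 4, flow now 4.
Augment Hall→P→U→Exit: bottleneck 5, flow now 9.
Augment Hall→Q→V→Exit: bottleneck 3, flow now 12.
No augmenting path remains; maximum flow = 12.
In the residual graph, reachable from Hall: {Hall, Q}.
Min-cut edges: Hall→P (9), Q→V (3); capacity 9 + 3 = 12.
This cut is saturated, so no flow can exceed 12.

12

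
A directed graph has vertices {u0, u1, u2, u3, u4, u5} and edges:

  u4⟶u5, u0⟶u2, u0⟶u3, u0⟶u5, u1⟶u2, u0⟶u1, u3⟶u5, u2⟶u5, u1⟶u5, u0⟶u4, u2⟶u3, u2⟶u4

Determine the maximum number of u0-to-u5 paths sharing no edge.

5

Assign every edge capacity 1; by Menger, the answer equals the max flow.
Path u0→u5 (+1); total 1.
Path u0→u1→u5 (+1); total 2.
Path u0→u2→u5 (+1); total 3.
Path u0→u3→u5 (+1); total 4.
Path u0→u4→u5 (+1); total 5.
No residual u0→u5 path; max flow = 5.
Certifying cut of size 5: {u0→u1, u0→u2, u0→u3, u0→u4, u0→u5}.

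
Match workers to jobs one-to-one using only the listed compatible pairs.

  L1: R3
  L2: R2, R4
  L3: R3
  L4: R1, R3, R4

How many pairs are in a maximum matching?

Unit-capacity flow: source→left, listed edges, right→sink; max matching = max flow.
Augmenting path L1→R3 (+1); matched 1.
Augmenting path L2→R2 (+1); matched 2.
Augmenting path L4→R1 (+1); matched 3.
No augmenting path remains; maximum matching = 3.
König certificate: {L2, L4, R3} is a vertex cover of size 3 (every listed pair touches it), so no matching can be larger.

3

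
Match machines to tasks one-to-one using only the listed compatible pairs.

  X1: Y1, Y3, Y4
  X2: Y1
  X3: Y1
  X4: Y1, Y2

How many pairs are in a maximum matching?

Unit-capacity flow: source→left, listed edges, right→sink; max matching = max flow.
Augmenting path X1→Y1 (+1); matched 1.
Augmenting path X4→Y2 (+1); matched 2.
Augmenting path X2→Y1→X1→Y3 (+1); matched 3.
No augmenting path remains; maximum matching = 3.
König certificate: {X1, X4, Y1} is a vertex cover of size 3 (every listed pair touches it), so no matching can be larger.

3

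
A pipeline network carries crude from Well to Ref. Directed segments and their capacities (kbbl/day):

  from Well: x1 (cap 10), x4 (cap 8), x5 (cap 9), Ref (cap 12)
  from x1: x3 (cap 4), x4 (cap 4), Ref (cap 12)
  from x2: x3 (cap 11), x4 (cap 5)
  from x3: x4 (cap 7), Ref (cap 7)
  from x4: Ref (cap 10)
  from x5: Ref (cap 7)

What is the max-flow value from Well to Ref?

Augment Well→Ref: bottleneck 12, flow now 12.
Augment Well→x1→Ref: bottleneck 10, flow now 22.
Augment Well→x4→Ref: bottleneck 8, flow now 30.
Augment Well→x5→Ref: bottleneck 7, flow now 37.
No augmenting path remains; maximum flow = 37.
In the residual graph, reachable from Well: {Well, x5}.
Min-cut edges: Well→x1 (10), Well→x4 (8), Well→Ref (12), x5→Ref (7); capacity 10 + 8 + 12 + 7 = 37.
This cut is saturated, so no flow can exceed 37.

37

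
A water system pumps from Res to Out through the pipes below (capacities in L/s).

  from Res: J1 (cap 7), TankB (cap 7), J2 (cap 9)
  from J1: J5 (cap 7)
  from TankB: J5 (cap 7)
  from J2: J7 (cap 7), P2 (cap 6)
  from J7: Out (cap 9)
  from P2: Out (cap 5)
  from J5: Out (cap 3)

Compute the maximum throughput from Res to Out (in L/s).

Augment Res→J1→J5→Out: bottleneck 3, flow now 3.
Augment Res→J2→J7→Out: bottleneck 7, flow now 10.
Augment Res→J2→P2→Out: bottleneck 2, flow now 12.
No augmenting path remains; maximum flow = 12.
In the residual graph, reachable from Res: {Res, J1, TankB, J5}.
Min-cut edges: Res→J2 (9), J5→Out (3); capacity 9 + 3 = 12.
This cut is saturated, so no flow can exceed 12.

12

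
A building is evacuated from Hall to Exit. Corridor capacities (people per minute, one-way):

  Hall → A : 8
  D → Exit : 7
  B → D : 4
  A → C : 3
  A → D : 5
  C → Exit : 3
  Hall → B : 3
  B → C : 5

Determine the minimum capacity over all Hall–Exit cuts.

10

Augment Hall→A→C→Exit: bottleneck 3, flow now 3.
Augment Hall→A→D→Exit: bottleneck 5, flow now 8.
Augment Hall→B→D→Exit: bottleneck 2, flow now 10.
No augmenting path remains; maximum flow = 10.
By max-flow min-cut, the minimum cut capacity equals the max flow.
In the residual graph, reachable from Hall: {Hall, A, B, C, D}.
Min-cut edges: C→Exit (3), D→Exit (7); capacity 3 + 7 = 10.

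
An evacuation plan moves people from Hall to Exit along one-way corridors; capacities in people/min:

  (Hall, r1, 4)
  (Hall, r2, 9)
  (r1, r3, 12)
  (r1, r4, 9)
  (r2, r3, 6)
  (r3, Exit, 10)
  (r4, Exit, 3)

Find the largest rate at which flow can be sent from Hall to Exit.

Augment Hall→r1→r3→Exit: bottleneck 4, flow now 4.
Augment Hall→r2→r3→Exit: bottleneck 6, flow now 10.
No augmenting path remains; maximum flow = 10.
In the residual graph, reachable from Hall: {Hall, r2}.
Min-cut edges: Hall→r1 (4), r2→r3 (6); capacity 4 + 6 = 10.
This cut is saturated, so no flow can exceed 10.

10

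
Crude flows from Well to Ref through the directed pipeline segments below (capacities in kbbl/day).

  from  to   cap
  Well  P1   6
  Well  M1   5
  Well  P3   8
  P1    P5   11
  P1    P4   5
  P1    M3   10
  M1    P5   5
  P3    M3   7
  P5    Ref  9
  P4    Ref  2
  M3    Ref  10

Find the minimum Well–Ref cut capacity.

18

Augment Well→P1→P5→Ref: bottleneck 6, flow now 6.
Augment Well→M1→P5→Ref: bottleneck 3, flow now 9.
Augment Well→P3→M3→Ref: bottleneck 7, flow now 16.
Augment Well→M1→P5→P1→P4→Ref: bottleneck 2, flow now 18. (uses reverse residual edge)
No augmenting path remains; maximum flow = 18.
By max-flow min-cut, the minimum cut capacity equals the max flow.
In the residual graph, reachable from Well: {Well, P3}.
Min-cut edges: Well→P1 (6), Well→M1 (5), P3→M3 (7); capacity 6 + 5 + 7 = 18.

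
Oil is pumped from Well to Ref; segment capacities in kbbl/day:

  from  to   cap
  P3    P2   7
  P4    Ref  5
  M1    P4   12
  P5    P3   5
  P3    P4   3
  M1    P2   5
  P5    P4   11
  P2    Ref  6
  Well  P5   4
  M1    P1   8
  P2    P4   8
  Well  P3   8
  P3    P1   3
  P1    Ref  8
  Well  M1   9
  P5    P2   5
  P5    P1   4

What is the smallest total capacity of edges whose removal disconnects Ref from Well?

Augment Well→M1→P1→Ref: bottleneck 8, flow now 8.
Augment Well→M1→P4→Ref: bottleneck 1, flow now 9.
Augment Well→P5→P4→Ref: bottleneck 4, flow now 13.
Augment Well→P3→P2→Ref: bottleneck 6, flow now 19.
No augmenting path remains; maximum flow = 19.
By max-flow min-cut, the minimum cut capacity equals the max flow.
In the residual graph, reachable from Well: {Well, M1, P5, P3, P1, P4, P2}.
Min-cut edges: P1→Ref (8), P4→Ref (5), P2→Ref (6); capacity 8 + 5 + 6 = 19.

19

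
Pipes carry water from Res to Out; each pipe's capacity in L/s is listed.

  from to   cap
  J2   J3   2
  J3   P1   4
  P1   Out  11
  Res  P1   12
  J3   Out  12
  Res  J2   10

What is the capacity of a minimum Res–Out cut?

Augment Res→P1→Out: bottleneck 11, flow now 11.
Augment Res→J2→J3→Out: bottleneck 2, flow now 13.
No augmenting path remains; maximum flow = 13.
By max-flow min-cut, the minimum cut capacity equals the max flow.
In the residual graph, reachable from Res: {Res, J2, P1}.
Min-cut edges: J2→J3 (2), P1→Out (11); capacity 2 + 11 = 13.

13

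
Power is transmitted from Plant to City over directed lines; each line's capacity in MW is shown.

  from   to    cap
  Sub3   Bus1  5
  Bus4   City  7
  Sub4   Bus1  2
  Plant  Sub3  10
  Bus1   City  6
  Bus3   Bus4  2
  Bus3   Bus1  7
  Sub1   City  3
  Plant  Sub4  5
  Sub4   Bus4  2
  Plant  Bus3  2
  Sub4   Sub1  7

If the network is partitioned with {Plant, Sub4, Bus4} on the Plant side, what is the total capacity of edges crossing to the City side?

Edges leaving {Plant, Sub4, Bus4}: Plant→Sub3 (10), Plant→Bus3 (2), Sub4→Bus1 (2), Sub4→Sub1 (7), Bus4→City (7).
Cut capacity = 10 + 2 + 2 + 7 + 7 = 28.

28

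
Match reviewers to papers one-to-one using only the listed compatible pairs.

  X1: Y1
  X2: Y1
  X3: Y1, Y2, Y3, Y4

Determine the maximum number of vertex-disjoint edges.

2

Unit-capacity flow: source→left, listed edges, right→sink; max matching = max flow.
Augmenting path X1→Y1 (+1); matched 1.
Augmenting path X3→Y2 (+1); matched 2.
No augmenting path remains; maximum matching = 2.
König certificate: {X3, Y1} is a vertex cover of size 2 (every listed pair touches it), so no matching can be larger.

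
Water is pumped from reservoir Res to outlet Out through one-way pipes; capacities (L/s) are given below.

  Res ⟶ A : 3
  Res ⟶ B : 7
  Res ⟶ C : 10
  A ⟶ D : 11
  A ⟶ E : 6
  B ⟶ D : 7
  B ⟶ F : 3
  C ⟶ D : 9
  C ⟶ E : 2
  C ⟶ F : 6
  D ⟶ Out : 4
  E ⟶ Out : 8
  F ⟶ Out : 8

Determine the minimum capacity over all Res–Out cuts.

Augment Res→A→D→Out: bottleneck 3, flow now 3.
Augment Res→B→D→Out: bottleneck 1, flow now 4.
Augment Res→B→F→Out: bottleneck 3, flow now 7.
Augment Res→C→E→Out: bottleneck 2, flow now 9.
Augment Res→C→F→Out: bottleneck 5, flow now 14.
Augment Res→B→D→A→E→Out: bottleneck 3, flow now 17. (uses reverse residual edge)
No augmenting path remains; maximum flow = 17.
By max-flow min-cut, the minimum cut capacity equals the max flow.
In the residual graph, reachable from Res: {Res, B, C, D, F}.
Min-cut edges: Res→A (3), C→E (2), D→Out (4), F→Out (8); capacity 3 + 2 + 4 + 8 = 17.

17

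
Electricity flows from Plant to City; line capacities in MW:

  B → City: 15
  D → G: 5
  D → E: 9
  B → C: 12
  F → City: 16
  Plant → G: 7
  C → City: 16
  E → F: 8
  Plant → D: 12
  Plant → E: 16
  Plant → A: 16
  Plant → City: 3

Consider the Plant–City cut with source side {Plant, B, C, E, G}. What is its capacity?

Edges leaving {Plant, B, C, E, G}: Plant→A (16), Plant→D (12), Plant→City (3), B→City (15), C→City (16), E→F (8).
Cut capacity = 16 + 12 + 3 + 15 + 16 + 8 = 70.

70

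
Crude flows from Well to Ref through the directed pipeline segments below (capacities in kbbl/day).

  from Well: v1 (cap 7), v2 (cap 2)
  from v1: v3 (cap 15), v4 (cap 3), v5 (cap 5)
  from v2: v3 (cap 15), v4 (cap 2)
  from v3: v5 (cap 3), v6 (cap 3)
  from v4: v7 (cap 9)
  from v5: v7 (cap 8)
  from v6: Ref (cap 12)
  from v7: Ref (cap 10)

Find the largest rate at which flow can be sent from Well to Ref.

Augment Well→v1→v3→v6→Ref: bottleneck 3, flow now 3.
Augment Well→v1→v4→v7→Ref: bottleneck 3, flow now 6.
Augment Well→v1→v5→v7→Ref: bottleneck 1, flow now 7.
Augment Well→v2→v4→v7→Ref: bottleneck 2, flow now 9.
No augmenting path remains; maximum flow = 9.
In the residual graph, reachable from Well: {Well}.
Min-cut edges: Well→v1 (7), Well→v2 (2); capacity 7 + 2 = 9.
This cut is saturated, so no flow can exceed 9.

9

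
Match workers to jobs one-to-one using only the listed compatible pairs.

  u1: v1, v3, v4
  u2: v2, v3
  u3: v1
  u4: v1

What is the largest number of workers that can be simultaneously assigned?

3

Unit-capacity flow: source→left, listed edges, right→sink; max matching = max flow.
Augmenting path u1→v1 (+1); matched 1.
Augmenting path u2→v2 (+1); matched 2.
Augmenting path u3→v1→u1→v3 (+1); matched 3.
No augmenting path remains; maximum matching = 3.
König certificate: {u1, u2, v1} is a vertex cover of size 3 (every listed pair touches it), so no matching can be larger.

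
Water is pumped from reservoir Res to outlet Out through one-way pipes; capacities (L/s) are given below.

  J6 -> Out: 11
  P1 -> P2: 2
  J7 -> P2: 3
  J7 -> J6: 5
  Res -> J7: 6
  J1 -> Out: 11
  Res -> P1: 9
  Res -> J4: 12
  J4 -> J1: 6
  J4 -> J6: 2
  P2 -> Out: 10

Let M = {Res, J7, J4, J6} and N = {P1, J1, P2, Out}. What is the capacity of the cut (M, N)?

Edges leaving {Res, J7, J4, J6}: Res→P1 (9), J7→P2 (3), J4→J1 (6), J6→Out (11).
Cut capacity = 9 + 3 + 6 + 11 = 29.

29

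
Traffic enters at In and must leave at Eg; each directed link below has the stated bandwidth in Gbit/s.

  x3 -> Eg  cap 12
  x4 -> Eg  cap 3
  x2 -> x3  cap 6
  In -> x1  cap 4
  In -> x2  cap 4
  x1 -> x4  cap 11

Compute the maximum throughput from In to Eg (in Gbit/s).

Augment In→x1→x4→Eg: bottleneck 3, flow now 3.
Augment In→x2→x3→Eg: bottleneck 4, flow now 7.
No augmenting path remains; maximum flow = 7.
In the residual graph, reachable from In: {In, x1, x4}.
Min-cut edges: In→x2 (4), x4→Eg (3); capacity 4 + 3 = 7.
This cut is saturated, so no flow can exceed 7.

7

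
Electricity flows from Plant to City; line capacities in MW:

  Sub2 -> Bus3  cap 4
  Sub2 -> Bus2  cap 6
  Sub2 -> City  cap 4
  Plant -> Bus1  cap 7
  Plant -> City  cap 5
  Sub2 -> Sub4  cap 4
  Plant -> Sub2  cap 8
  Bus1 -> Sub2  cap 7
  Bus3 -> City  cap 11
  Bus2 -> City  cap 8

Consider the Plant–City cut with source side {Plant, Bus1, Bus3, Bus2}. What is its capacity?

Edges leaving {Plant, Bus1, Bus3, Bus2}: Plant→Sub2 (8), Plant→City (5), Bus1→Sub2 (7), Bus3→City (11), Bus2→City (8).
Cut capacity = 8 + 5 + 7 + 11 + 8 = 39.

39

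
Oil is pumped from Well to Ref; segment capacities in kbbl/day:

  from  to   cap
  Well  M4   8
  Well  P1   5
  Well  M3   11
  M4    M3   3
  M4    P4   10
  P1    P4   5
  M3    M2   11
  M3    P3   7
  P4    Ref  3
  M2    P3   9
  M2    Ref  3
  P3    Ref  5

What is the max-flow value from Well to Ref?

Augment Well→M4→P4→Ref: bottleneck 3, flow now 3.
Augment Well→M3→M2→Ref: bottleneck 3, flow now 6.
Augment Well→M3→P3→Ref: bottleneck 5, flow now 11.
No augmenting path remains; maximum flow = 11.
In the residual graph, reachable from Well: {Well, M4, P1, M3, P4, M2, P3}.
Min-cut edges: P4→Ref (3), M2→Ref (3), P3→Ref (5); capacity 3 + 3 + 5 = 11.
This cut is saturated, so no flow can exceed 11.

11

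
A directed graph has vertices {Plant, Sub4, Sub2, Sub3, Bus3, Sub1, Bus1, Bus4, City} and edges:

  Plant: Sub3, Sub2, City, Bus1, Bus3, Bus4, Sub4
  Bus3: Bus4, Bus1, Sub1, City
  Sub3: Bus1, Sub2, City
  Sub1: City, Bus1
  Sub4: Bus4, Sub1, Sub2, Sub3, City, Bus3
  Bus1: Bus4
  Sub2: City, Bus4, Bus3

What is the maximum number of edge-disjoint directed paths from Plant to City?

Assign every edge capacity 1; by Menger, the answer equals the max flow.
Path Plant→City (+1); total 1.
Path Plant→Sub4→City (+1); total 2.
Path Plant→Sub2→City (+1); total 3.
Path Plant→Sub3→City (+1); total 4.
Path Plant→Bus3→City (+1); total 5.
No residual Plant→City path; max flow = 5.
Certifying cut of size 5: {Plant→Bus3, Plant→City, Plant→Sub2, Plant→Sub3, Plant→Sub4}.

5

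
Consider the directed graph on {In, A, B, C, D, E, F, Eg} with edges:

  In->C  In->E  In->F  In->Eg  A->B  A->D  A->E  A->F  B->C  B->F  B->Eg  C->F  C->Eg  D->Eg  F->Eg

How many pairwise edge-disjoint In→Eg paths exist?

Assign every edge capacity 1; by Menger, the answer equals the max flow.
Path In→Eg (+1); total 1.
Path In→C→Eg (+1); total 2.
Path In→F→Eg (+1); total 3.
No residual In→Eg path; max flow = 3.
Certifying cut of size 3: {In→C, In→Eg, In→F}.

3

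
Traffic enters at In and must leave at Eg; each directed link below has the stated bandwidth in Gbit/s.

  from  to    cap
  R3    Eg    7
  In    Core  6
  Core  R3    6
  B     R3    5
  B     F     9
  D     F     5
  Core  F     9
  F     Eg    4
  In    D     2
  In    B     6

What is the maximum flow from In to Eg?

11

Augment In→Core→R3→Eg: bottleneck 6, flow now 6.
Augment In→D→F→Eg: bottleneck 2, flow now 8.
Augment In→B→R3→Eg: bottleneck 1, flow now 9.
Augment In→B→F→Eg: bottleneck 2, flow now 11.
No augmenting path remains; maximum flow = 11.
In the residual graph, reachable from In: {In, Core, D, B, R3, F}.
Min-cut edges: R3→Eg (7), F→Eg (4); capacity 7 + 4 = 11.
This cut is saturated, so no flow can exceed 11.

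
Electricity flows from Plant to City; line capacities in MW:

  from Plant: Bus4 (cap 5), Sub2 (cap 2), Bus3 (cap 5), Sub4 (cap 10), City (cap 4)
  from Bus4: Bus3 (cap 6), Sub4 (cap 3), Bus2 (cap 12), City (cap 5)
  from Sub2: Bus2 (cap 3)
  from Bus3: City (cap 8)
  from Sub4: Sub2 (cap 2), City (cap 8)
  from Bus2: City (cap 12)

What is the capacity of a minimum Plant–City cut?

25

Augment Plant→City: bottleneck 4, flow now 4.
Augment Plant→Bus4→City: bottleneck 5, flow now 9.
Augment Plant→Bus3→City: bottleneck 5, flow now 14.
Augment Plant→Sub4→City: bottleneck 8, flow now 22.
Augment Plant→Sub2→Bus2→City: bottleneck 2, flow now 24.
Augment Plant→Sub4→Sub2→Bus2→City: bottleneck 1, flow now 25.
No augmenting path remains; maximum flow = 25.
By max-flow min-cut, the minimum cut capacity equals the max flow.
In the residual graph, reachable from Plant: {Plant, Sub2, Sub4}.
Min-cut edges: Plant→Bus4 (5), Plant→Bus3 (5), Plant→City (4), Sub2→Bus2 (3), Sub4→City (8); capacity 5 + 5 + 4 + 3 + 8 = 25.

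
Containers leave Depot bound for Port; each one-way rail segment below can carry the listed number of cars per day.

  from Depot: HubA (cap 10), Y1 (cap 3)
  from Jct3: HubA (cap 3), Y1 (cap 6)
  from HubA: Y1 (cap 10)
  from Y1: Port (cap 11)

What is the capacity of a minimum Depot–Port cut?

11

Augment Depot→Y1→Port: bottleneck 3, flow now 3.
Augment Depot→HubA→Y1→Port: bottleneck 8, flow now 11.
No augmenting path remains; maximum flow = 11.
By max-flow min-cut, the minimum cut capacity equals the max flow.
In the residual graph, reachable from Depot: {Depot, HubA, Y1}.
Min-cut edges: Y1→Port (11); capacity 11 = 11.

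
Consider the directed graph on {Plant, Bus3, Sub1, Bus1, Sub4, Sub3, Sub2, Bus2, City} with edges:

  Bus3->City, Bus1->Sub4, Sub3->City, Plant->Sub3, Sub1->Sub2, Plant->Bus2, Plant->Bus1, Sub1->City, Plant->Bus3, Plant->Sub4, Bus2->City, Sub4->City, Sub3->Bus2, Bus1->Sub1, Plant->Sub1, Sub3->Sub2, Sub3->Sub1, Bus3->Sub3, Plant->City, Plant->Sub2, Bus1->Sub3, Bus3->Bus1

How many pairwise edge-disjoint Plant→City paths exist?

Assign every edge capacity 1; by Menger, the answer equals the max flow.
Path Plant→City (+1); total 1.
Path Plant→Bus3→City (+1); total 2.
Path Plant→Sub1→City (+1); total 3.
Path Plant→Sub4→City (+1); total 4.
Path Plant→Sub3→City (+1); total 5.
Path Plant→Bus2→City (+1); total 6.
No residual Plant→City path; max flow = 6.
Certifying cut of size 6: {Bus2→City, Plant→Bus3, Plant→City, Sub1→City, Sub3→City, Sub4→City}.

6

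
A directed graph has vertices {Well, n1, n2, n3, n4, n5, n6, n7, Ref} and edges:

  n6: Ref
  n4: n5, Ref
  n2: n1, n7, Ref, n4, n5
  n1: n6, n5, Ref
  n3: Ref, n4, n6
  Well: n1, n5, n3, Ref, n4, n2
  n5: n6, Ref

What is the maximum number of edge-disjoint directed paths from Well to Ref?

6

Assign every edge capacity 1; by Menger, the answer equals the max flow.
Path Well→Ref (+1); total 1.
Path Well→n1→Ref (+1); total 2.
Path Well→n2→Ref (+1); total 3.
Path Well→n3→Ref (+1); total 4.
Path Well→n4→Ref (+1); total 5.
Path Well→n5→Ref (+1); total 6.
No residual Well→Ref path; max flow = 6.
Certifying cut of size 6: {Well→Ref, Well→n1, Well→n2, Well→n3, Well→n4, Well→n5}.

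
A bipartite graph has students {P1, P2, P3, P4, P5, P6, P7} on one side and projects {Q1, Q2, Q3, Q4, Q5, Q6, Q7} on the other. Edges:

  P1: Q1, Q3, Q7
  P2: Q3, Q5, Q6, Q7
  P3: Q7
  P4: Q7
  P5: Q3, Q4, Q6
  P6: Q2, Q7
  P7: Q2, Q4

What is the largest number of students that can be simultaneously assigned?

6

Unit-capacity flow: source→left, listed edges, right→sink; max matching = max flow.
Augmenting path P1→Q1 (+1); matched 1.
Augmenting path P2→Q3 (+1); matched 2.
Augmenting path P3→Q7 (+1); matched 3.
Augmenting path P5→Q4 (+1); matched 4.
Augmenting path P6→Q2 (+1); matched 5.
Augmenting path P7→Q4→P5→Q6 (+1); matched 6.
No augmenting path remains; maximum matching = 6.
König certificate: {P1, P2, P5, P6, P7, Q7} is a vertex cover of size 6 (every listed pair touches it), so no matching can be larger.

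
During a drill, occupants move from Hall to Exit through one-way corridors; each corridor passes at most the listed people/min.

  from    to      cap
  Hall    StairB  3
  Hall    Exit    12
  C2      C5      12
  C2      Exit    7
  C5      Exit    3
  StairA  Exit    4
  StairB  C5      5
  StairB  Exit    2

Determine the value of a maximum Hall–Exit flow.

15

Augment Hall→Exit: bottleneck 12, flow now 12.
Augment Hall→StairB→Exit: bottleneck 2, flow now 14.
Augment Hall→StairB→C5→Exit: bottleneck 1, flow now 15.
No augmenting path remains; maximum flow = 15.
In the residual graph, reachable from Hall: {Hall}.
Min-cut edges: Hall→StairB (3), Hall→Exit (12); capacity 3 + 12 = 15.
This cut is saturated, so no flow can exceed 15.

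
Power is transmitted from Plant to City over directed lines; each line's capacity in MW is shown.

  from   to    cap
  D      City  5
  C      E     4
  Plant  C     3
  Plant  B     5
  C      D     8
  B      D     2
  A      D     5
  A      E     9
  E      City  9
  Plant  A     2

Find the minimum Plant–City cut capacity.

7

Augment Plant→A→D→City: bottleneck 2, flow now 2.
Augment Plant→B→D→City: bottleneck 2, flow now 4.
Augment Plant→C→D→City: bottleneck 1, flow now 5.
Augment Plant→C→E→City: bottleneck 2, flow now 7.
No augmenting path remains; maximum flow = 7.
By max-flow min-cut, the minimum cut capacity equals the max flow.
In the residual graph, reachable from Plant: {Plant, B}.
Min-cut edges: Plant→A (2), Plant→C (3), B→D (2); capacity 2 + 3 + 2 = 7.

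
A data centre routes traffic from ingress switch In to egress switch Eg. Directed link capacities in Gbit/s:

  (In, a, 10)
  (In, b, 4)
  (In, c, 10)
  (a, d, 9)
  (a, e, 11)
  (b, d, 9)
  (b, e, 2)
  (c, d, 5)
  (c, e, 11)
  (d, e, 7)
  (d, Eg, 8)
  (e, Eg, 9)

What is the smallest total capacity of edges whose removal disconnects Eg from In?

Augment In→a→d→Eg: bottleneck 8, flow now 8.
Augment In→a→e→Eg: bottleneck 2, flow now 10.
Augment In→b→e→Eg: bottleneck 2, flow now 12.
Augment In→c→e→Eg: bottleneck 5, flow now 17.
No augmenting path remains; maximum flow = 17.
By max-flow min-cut, the minimum cut capacity equals the max flow.
In the residual graph, reachable from In: {In, a, b, c, d, e}.
Min-cut edges: d→Eg (8), e→Eg (9); capacity 8 + 9 = 17.

17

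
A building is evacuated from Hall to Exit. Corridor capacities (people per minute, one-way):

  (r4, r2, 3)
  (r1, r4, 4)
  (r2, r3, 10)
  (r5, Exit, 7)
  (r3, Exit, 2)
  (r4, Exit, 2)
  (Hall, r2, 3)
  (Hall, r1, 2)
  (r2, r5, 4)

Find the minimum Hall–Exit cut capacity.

5

Augment Hall→r1→r4→Exit: bottleneck 2, flow now 2.
Augment Hall→r2→r3→Exit: bottleneck 2, flow now 4.
Augment Hall→r2→r5→Exit: bottleneck 1, flow now 5.
No augmenting path remains; maximum flow = 5.
By max-flow min-cut, the minimum cut capacity equals the max flow.
In the residual graph, reachable from Hall: {Hall}.
Min-cut edges: Hall→r1 (2), Hall→r2 (3); capacity 2 + 3 = 5.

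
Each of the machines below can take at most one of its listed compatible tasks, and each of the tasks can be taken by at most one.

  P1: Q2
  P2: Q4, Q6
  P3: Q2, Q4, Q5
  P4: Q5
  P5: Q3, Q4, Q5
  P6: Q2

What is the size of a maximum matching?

5

Unit-capacity flow: source→left, listed edges, right→sink; max matching = max flow.
Augmenting path P1→Q2 (+1); matched 1.
Augmenting path P2→Q4 (+1); matched 2.
Augmenting path P3→Q5 (+1); matched 3.
Augmenting path P5→Q3 (+1); matched 4.
Augmenting path P4→Q5→P3→Q4→P2→Q6 (+1); matched 5.
No augmenting path remains; maximum matching = 5.
König certificate: {P2, P3, P4, P5, Q2} is a vertex cover of size 5 (every listed pair touches it), so no matching can be larger.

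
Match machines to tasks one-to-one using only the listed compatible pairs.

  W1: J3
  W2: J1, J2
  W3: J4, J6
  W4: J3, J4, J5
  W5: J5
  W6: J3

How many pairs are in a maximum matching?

5

Unit-capacity flow: source→left, listed edges, right→sink; max matching = max flow.
Augmenting path W1→J3 (+1); matched 1.
Augmenting path W2→J1 (+1); matched 2.
Augmenting path W3→J4 (+1); matched 3.
Augmenting path W4→J5 (+1); matched 4.
Augmenting path W5→J5→W4→J4→W3→J6 (+1); matched 5.
No augmenting path remains; maximum matching = 5.
König certificate: {W2, W3, W4, W5, J3} is a vertex cover of size 5 (every listed pair touches it), so no matching can be larger.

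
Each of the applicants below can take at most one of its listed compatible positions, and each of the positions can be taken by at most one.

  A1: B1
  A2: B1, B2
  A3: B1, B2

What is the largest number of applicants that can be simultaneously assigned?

Unit-capacity flow: source→left, listed edges, right→sink; max matching = max flow.
Augmenting path A1→B1 (+1); matched 1.
Augmenting path A2→B2 (+1); matched 2.
No augmenting path remains; maximum matching = 2.
König certificate: {B1, B2} is a vertex cover of size 2 (every listed pair touches it), so no matching can be larger.

2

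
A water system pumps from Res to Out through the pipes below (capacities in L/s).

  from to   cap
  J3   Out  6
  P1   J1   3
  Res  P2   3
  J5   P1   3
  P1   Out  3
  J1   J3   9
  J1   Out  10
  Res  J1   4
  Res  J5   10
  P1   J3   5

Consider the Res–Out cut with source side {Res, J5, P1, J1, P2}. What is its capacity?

27

Edges leaving {Res, J5, P1, J1, P2}: P1→J3 (5), P1→Out (3), J1→J3 (9), J1→Out (10).
Cut capacity = 5 + 3 + 9 + 10 = 27.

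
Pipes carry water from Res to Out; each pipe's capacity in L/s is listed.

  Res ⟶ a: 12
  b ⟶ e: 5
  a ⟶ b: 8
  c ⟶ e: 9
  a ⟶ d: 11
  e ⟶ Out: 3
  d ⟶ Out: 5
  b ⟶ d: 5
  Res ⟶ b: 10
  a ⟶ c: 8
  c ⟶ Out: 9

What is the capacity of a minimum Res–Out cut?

Augment Res→a→c→Out: bottleneck 8, flow now 8.
Augment Res→a→d→Out: bottleneck 4, flow now 12.
Augment Res→b→d→Out: bottleneck 1, flow now 13.
Augment Res→b→e→Out: bottleneck 3, flow now 16.
No augmenting path remains; maximum flow = 16.
By max-flow min-cut, the minimum cut capacity equals the max flow.
In the residual graph, reachable from Res: {Res, a, b, d, e}.
Min-cut edges: a→c (8), d→Out (5), e→Out (3); capacity 8 + 5 + 3 = 16.

16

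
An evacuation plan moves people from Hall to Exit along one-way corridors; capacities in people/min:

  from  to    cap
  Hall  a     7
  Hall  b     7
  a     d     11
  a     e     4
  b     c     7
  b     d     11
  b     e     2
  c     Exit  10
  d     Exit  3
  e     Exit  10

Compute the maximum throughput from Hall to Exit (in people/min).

14

Augment Hall→a→d→Exit: bottleneck 3, flow now 3.
Augment Hall→a→e→Exit: bottleneck 4, flow now 7.
Augment Hall→b→c→Exit: bottleneck 7, flow now 14.
No augmenting path remains; maximum flow = 14.
In the residual graph, reachable from Hall: {Hall}.
Min-cut edges: Hall→a (7), Hall→b (7); capacity 7 + 7 = 14.
This cut is saturated, so no flow can exceed 14.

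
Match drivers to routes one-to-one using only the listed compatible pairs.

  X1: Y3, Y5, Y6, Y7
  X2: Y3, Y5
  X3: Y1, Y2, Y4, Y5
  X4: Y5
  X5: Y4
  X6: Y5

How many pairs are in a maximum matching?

Unit-capacity flow: source→left, listed edges, right→sink; max matching = max flow.
Augmenting path X1→Y3 (+1); matched 1.
Augmenting path X2→Y5 (+1); matched 2.
Augmenting path X3→Y1 (+1); matched 3.
Augmenting path X5→Y4 (+1); matched 4.
Augmenting path X4→Y5→X2→Y3→X1→Y6 (+1); matched 5.
No augmenting path remains; maximum matching = 5.
König certificate: {X1, X2, X3, X5, Y5} is a vertex cover of size 5 (every listed pair touches it), so no matching can be larger.

5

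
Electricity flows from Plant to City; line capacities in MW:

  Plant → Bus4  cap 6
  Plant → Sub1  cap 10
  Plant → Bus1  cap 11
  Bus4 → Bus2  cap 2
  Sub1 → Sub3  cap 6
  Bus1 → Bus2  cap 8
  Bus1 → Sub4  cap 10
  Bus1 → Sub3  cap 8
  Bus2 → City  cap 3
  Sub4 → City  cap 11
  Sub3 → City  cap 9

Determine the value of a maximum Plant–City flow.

Augment Plant→Bus4→Bus2→City: bottleneck 2, flow now 2.
Augment Plant→Sub1→Sub3→City: bottleneck 6, flow now 8.
Augment Plant→Bus1→Bus2→City: bottleneck 1, flow now 9.
Augment Plant→Bus1→Sub4→City: bottleneck 10, flow now 19.
No augmenting path remains; maximum flow = 19.
In the residual graph, reachable from Plant: {Plant, Bus4, Sub1}.
Min-cut edges: Plant→Bus1 (11), Bus4→Bus2 (2), Sub1→Sub3 (6); capacity 11 + 2 + 6 = 19.
This cut is saturated, so no flow can exceed 19.

19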